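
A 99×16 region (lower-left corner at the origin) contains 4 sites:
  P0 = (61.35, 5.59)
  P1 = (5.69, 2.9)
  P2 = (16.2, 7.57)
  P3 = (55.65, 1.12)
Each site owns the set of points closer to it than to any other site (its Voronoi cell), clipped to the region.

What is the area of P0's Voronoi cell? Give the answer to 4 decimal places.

Area of P0's cell: 706.2825

1. box [0,99]×[0,16]: [(0, 0) (99, 0) (99, 16) (0, 16)]
2. ⊥bis P0·P1 via (33.52,4.245): [(33.7252, 0) (99, 0) (99, 16) (32.9519, 16)]  |A|=1050.5836
3. ⊥bis P0·P2 via (38.775,6.58): [(38.4864, 0) (99, 0) (99, 16) (39.1881, 16)]  |A|=962.6036
4. ⊥bis P0·P3 via (58.5,3.355): [(61.131, 0) (99, 0) (99, 16) (48.5837, 16)]  |A|=706.2825
5. canonical 4-gon: [(61.131, 0) (99, 0) (99, 16) (48.5837, 16)]
6. shoelace: 706.2825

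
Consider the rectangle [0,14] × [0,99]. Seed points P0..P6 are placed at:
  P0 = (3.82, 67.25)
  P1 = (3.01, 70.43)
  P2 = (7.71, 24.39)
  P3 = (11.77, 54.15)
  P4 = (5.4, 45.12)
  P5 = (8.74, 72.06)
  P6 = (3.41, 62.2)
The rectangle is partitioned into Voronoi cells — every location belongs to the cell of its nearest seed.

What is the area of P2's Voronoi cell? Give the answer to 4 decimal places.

Area of P2's cell: 487.2642

1. box [0,14]×[0,99]: [(0, 0) (14, 0) (14, 99) (0, 99)]
2. ⊥bis P2·P0 via (5.765,45.82): [(0, 45.2968) (0, 0) (14, 0) (14, 46.5674)]  |A|=643.0493
3. ⊥bis P2·P1 via (5.36,47.41): [(0, 45.2968) (0, 0) (14, 0) (14, 46.5674)]  |A|=643.0493
4. ⊥bis P2·P3 via (9.74,39.27): [(0, 40.5988) (0, 0) (14, 0) (14, 38.6888)]  |A|=555.0133
5. ⊥bis P2·P4 via (6.555,34.755): [(0, 34.0246) (0, 0) (14, 0) (14, 35.5846)]  |A|=487.2642
6. ⊥bis P2·P5 via (8.225,48.225): [(0, 34.0246) (0, 0) (14, 0) (14, 35.5846)]  |A|=487.2642
7. ⊥bis P2·P6 via (5.56,43.295): [(0, 34.0246) (0, 0) (14, 0) (14, 35.5846)]  |A|=487.2642
8. canonical 4-gon: [(0, 34.0246) (0, 0) (14, 0) (14, 35.5846)]
9. shoelace: 487.2642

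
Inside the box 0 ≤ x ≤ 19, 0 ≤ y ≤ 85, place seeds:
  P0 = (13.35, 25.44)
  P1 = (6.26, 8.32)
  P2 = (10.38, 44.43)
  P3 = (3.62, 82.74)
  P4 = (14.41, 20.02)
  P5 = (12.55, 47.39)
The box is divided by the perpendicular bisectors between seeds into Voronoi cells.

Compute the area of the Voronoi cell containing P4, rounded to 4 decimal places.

Area of P4's cell: 136.3403

1. box [0,19]×[0,85]: [(0, 0) (19, 0) (19, 85) (0, 85)]
2. ⊥bis P4·P0 via (13.88,22.73): [(0, 20.0155) (0, 0) (19, 0) (19, 23.7313)]  |A|=415.5945
3. ⊥bis P4·P1 via (10.335,14.17): [(1.5173, 20.3122) (19, 8.1341) (19, 23.7313)]  |A|=136.3403
4. ⊥bis P4·P2 via (12.395,32.225): [(1.5173, 20.3122) (19, 8.1341) (19, 23.7313)]  |A|=136.3403
5. ⊥bis P4·P3 via (9.015,51.38): [(1.5173, 20.3122) (19, 8.1341) (19, 23.7313)]  |A|=136.3403
6. ⊥bis P4·P5 via (13.48,33.705): [(1.5173, 20.3122) (19, 8.1341) (19, 23.7313)]  |A|=136.3403
7. canonical 3-gon: [(1.5173, 20.3122) (19, 8.1341) (19, 23.7313)]
8. shoelace: 136.3403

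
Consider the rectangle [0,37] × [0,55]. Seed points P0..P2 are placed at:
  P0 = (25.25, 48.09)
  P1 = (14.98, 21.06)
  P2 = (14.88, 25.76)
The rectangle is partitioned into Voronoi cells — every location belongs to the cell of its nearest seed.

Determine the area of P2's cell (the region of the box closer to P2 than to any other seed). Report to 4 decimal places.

1. box [0,37]×[0,55]: [(0, 0) (37, 0) (37, 55) (0, 55)]
2. ⊥bis P2·P0 via (20.065,36.925): [(0, 46.2431) (0, 0) (37, 0) (37, 29.0604)]  |A|=1393.1159
3. ⊥bis P2·P1 via (14.93,23.41): [(0, 46.2431) (0, 23.0923) (37, 23.8796) (37, 29.0604)]  |A|=524.1355
4. canonical 4-gon: [(0, 46.2431) (0, 23.0923) (37, 23.8796) (37, 29.0604)]
5. shoelace: 524.1355

Area of P2's cell: 524.1355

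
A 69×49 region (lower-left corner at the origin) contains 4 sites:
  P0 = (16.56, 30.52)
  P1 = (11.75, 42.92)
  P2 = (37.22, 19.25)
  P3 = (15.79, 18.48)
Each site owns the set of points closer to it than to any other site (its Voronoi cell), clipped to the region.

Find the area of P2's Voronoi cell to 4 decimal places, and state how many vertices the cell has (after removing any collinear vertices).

1. box [0,69]×[0,49]: [(0, 0) (69, 0) (69, 49) (0, 49)]
2. ⊥bis P2·P0 via (26.89,24.885): [(13.3153, 0) (69, 0) (69, 49) (40.0447, 49)]  |A|=2073.6808
3. ⊥bis P2·P1 via (24.485,31.085): [(38.4967, 46.1622) (13.3153, 0) (69, 0) (69, 49) (41.1339, 49)]  |A|=2072.1353
4. ⊥bis P2·P3 via (26.505,18.865): [(38.4967, 46.1622) (26.3259, 23.8508) (27.1828, 0) (69, 0) (69, 49) (41.1339, 49)]  |A|=1906.7589
5. canonical 6-gon: [(38.4967, 46.1622) (26.3259, 23.8508) (27.1828, 0) (69, 0) (69, 49) (41.1339, 49)]
6. shoelace: 1906.7589

Area of P2's cell: 1906.7589 (6 vertices)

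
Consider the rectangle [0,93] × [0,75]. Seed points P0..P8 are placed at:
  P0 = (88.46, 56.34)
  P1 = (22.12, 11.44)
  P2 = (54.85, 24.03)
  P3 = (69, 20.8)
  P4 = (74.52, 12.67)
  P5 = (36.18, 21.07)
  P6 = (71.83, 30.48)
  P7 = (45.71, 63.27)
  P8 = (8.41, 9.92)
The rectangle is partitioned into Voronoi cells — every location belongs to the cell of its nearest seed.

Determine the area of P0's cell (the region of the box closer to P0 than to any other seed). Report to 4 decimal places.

Area of P0's cell: 802.9260

1. box [0,93]×[0,75]: [(0, 0) (93, 0) (93, 75) (0, 75)]
2. ⊥bis P0·P1 via (55.29,33.89): [(78.2273, 0) (93, 0) (93, 75) (27.4661, 75)]  |A|=3011.498
3. ⊥bis P0·P2 via (71.655,40.185): [(93, 17.9812) (93, 75) (38.1866, 75)]  |A|=1562.6975
4. ⊥bis P0·P3 via (78.73,38.57): [(67.07, 44.9544) (93, 30.7564) (93, 75) (38.1866, 75)]  |A|=1397.0666
5. ⊥bis P0·P4 via (81.49,34.505): [(67.07, 44.9544) (92.674, 30.9349) (93, 30.8309) (93, 75) (38.1866, 75)]  |A|=1397.0545
6. ⊥bis P0·P5 via (62.32,38.705): [(67.07, 44.9544) (92.674, 30.9349) (93, 30.8309) (93, 75) (38.1866, 75)]  |A|=1397.0545
7. ⊥bis P0·P6 via (80.145,43.41): [(49.7878, 62.9321) (93, 35.1432) (93, 75) (38.1866, 75)]  |A|=1191.8921
8. ⊥bis P0·P7 via (67.085,59.805): [(65.9111, 52.5635) (93, 35.1432) (93, 75) (69.5482, 75)]  |A|=802.926
9. ⊥bis P0·P8 via (48.435,33.13): [(65.9111, 52.5635) (93, 35.1432) (93, 75) (69.5482, 75)]  |A|=802.926
10. canonical 4-gon: [(65.9111, 52.5635) (93, 35.1432) (93, 75) (69.5482, 75)]
11. shoelace: 802.926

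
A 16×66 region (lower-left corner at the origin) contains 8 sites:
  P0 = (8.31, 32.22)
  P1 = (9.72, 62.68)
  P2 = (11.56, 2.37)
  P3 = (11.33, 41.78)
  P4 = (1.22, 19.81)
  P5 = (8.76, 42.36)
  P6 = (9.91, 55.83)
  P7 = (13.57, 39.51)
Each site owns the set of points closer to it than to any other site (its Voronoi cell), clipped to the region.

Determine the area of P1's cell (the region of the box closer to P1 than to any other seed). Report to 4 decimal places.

1. box [0,16]×[0,66]: [(0, 0) (16, 0) (16, 66) (0, 66)]
2. ⊥bis P1·P0 via (9.015,47.45): [(0, 47.8673) (16, 47.1267) (16, 66) (0, 66)]  |A|=296.0482
3. ⊥bis P1·P2 via (10.64,32.525): [(0, 47.8673) (16, 47.1267) (16, 66) (0, 66)]  |A|=296.0482
4. ⊥bis P1·P3 via (10.525,52.23): [(0, 51.4192) (16, 52.6518) (16, 66) (0, 66)]  |A|=223.4322
5. ⊥bis P1·P4 via (5.47,41.245): [(0, 51.4192) (16, 52.6518) (16, 66) (0, 66)]  |A|=223.4322
6. ⊥bis P1·P5 via (9.24,52.52): [(0, 52.9565) (12.37, 52.3721) (16, 52.6518) (16, 66) (0, 66)]  |A|=213.9239
7. ⊥bis P1·P6 via (9.815,59.255): [(0, 58.9828) (16, 59.4266) (16, 66) (0, 66)]  |A|=108.7255
8. ⊥bis P1·P7 via (11.645,51.095): [(0, 58.9828) (16, 59.4266) (16, 66) (0, 66)]  |A|=108.7255
9. canonical 4-gon: [(0, 58.9828) (16, 59.4266) (16, 66) (0, 66)]
10. shoelace: 108.7255

Area of P1's cell: 108.7255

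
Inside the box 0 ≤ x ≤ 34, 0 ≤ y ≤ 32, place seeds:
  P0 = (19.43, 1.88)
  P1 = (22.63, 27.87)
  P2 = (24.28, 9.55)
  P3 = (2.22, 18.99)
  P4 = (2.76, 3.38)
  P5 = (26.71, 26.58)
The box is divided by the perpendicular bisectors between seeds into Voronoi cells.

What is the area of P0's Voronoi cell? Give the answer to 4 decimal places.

1. box [0,34]×[0,32]: [(0, 0) (34, 0) (34, 32) (0, 32)]
2. ⊥bis P0·P1 via (21.03,14.875): [(0, 17.4643) (0, 0) (34, 0) (34, 13.2781)]  |A|=522.6205
3. ⊥bis P0·P2 via (21.855,5.715): [(4.0658, 16.9637) (0, 17.4643) (0, 0) (30.8929, 0)]  |A|=297.5327
4. ⊥bis P0·P3 via (10.825,10.435): [(12.2013, 11.8194) (0.4506, 0) (30.8929, 0)]  |A|=179.9043
5. ⊥bis P0·P4 via (11.095,2.63): [(12.2013, 11.8194) (11.8941, 11.5103) (10.8583, 0) (30.8929, 0)]  |A|=120.0062
6. ⊥bis P0·P5 via (23.07,14.23): [(12.2013, 11.8194) (11.8941, 11.5103) (10.8583, 0) (30.8929, 0)]  |A|=120.0062
7. canonical 4-gon: [(12.2013, 11.8194) (11.8941, 11.5103) (10.8583, 0) (30.8929, 0)]
8. shoelace: 120.0062

Area of P0's cell: 120.0062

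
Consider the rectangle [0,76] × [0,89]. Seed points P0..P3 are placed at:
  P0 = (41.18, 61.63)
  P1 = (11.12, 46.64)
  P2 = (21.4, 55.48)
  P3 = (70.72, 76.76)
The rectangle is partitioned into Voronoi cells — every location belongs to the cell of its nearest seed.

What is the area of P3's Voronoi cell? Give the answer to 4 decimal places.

1. box [0,76]×[0,89]: [(0, 0) (76, 0) (76, 89) (0, 89)]
2. ⊥bis P3·P0 via (55.95,69.195): [(76, 30.0491) (76, 89) (45.8061, 89)]  |A|=889.9772
3. ⊥bis P3·P1 via (40.92,61.7): [(76, 30.0491) (76, 89) (45.8061, 89)]  |A|=889.9772
4. ⊥bis P3·P2 via (46.06,66.12): [(76, 30.0491) (76, 89) (45.8061, 89)]  |A|=889.9772
5. canonical 3-gon: [(76, 30.0491) (76, 89) (45.8061, 89)]
6. shoelace: 889.9772

Area of P3's cell: 889.9772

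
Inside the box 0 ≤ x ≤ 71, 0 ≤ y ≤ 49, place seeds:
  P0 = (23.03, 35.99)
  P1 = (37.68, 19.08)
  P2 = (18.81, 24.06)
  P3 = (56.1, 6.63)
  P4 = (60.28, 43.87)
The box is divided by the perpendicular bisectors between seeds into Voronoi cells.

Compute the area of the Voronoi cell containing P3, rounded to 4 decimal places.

Area of P3's cell: 603.9388

1. box [0,71]×[0,49]: [(0, 0) (71, 0) (71, 49) (0, 49)]
2. ⊥bis P3·P0 via (39.565,21.31): [(20.6457, 0) (71, 0) (71, 49) (64.1486, 49)]  |A|=1401.5408
3. ⊥bis P3·P1 via (46.89,12.855): [(38.2014, 0) (71, 0) (71, 48.5262)]  |A|=795.7964
4. ⊥bis P3·P2 via (37.455,15.345): [(38.2014, 0) (71, 0) (71, 48.5262)]  |A|=795.7964
5. ⊥bis P3·P4 via (58.19,25.25): [(55.4738, 25.5549) (38.2014, 0) (71, 0) (71, 23.8121)]  |A|=603.9388
6. canonical 4-gon: [(55.4738, 25.5549) (38.2014, 0) (71, 0) (71, 23.8121)]
7. shoelace: 603.9388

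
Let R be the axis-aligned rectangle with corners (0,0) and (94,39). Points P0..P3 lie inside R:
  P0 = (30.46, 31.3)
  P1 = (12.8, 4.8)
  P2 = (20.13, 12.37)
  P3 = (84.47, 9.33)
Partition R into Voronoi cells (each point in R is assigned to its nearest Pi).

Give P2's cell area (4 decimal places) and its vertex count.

1. box [0,94]×[0,39]: [(0, 0) (94, 0) (94, 39) (0, 39)]
2. ⊥bis P2·P0 via (25.295,21.835): [(0, 35.6383) (0, 0) (65.3082, 0)]  |A|=1163.7385
3. ⊥bis P2·P1 via (16.465,8.585): [(0, 35.6383) (0, 24.528) (25.3311, 0) (65.3082, 0)]  |A|=853.0781
4. ⊥bis P2·P3 via (52.3,10.85): [(52.1272, 7.1928) (0, 35.6383) (0, 24.528) (25.3311, 0) (51.7873, 0)]  |A|=804.4515
5. canonical 5-gon: [(52.1272, 7.1928) (0, 35.6383) (0, 24.528) (25.3311, 0) (51.7873, 0)]
6. shoelace: 804.4515

Area of P2's cell: 804.4515 (5 vertices)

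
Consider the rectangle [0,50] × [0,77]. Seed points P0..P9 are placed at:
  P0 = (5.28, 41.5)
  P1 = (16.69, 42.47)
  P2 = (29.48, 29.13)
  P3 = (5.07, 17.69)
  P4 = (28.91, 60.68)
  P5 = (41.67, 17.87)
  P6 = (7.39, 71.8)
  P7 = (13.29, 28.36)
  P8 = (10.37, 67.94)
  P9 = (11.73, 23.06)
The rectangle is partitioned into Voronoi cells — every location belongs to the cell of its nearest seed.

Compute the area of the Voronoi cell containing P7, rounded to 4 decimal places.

Area of P7's cell: 162.1446

1. box [0,50]×[0,77]: [(0, 0) (50, 0) (50, 77) (0, 77)]
2. ⊥bis P7·P0 via (9.285,34.93): [(0, 29.27) (0, 0) (50, 0) (50, 59.7494)]  |A|=2225.4846
3. ⊥bis P7·P1 via (14.99,35.415): [(11.4715, 36.2628) (0, 29.27) (0, 0) (50, 0) (50, 26.9789)]  |A|=1594.1836
4. ⊥bis P7·P2 via (21.385,28.745): [(21.1382, 33.9335) (11.4715, 36.2628) (0, 29.27) (0, 0) (22.7521, 0)]  |A|=742.5469
5. ⊥bis P7·P3 via (9.18,23.025): [(22.1316, 13.0473) (21.1382, 33.9335) (11.4715, 36.2628) (0.5994, 29.6354)]  |A|=261.3194
6. ⊥bis P7·P4 via (21.1,44.52): [(22.1316, 13.0473) (21.1382, 33.9335) (11.4715, 36.2628) (0.5994, 29.6354)]  |A|=261.3194
7. ⊥bis P7·P5 via (27.48,23.115): [(22.1316, 13.0473) (21.1382, 33.9335) (11.4715, 36.2628) (0.5994, 29.6354)]  |A|=261.3194
8. ⊥bis P7·P6 via (10.34,50.08): [(22.1316, 13.0473) (21.1382, 33.9335) (11.4715, 36.2628) (0.5994, 29.6354)]  |A|=261.3194
9. ⊥bis P7·P8 via (11.83,48.15): [(22.1316, 13.0473) (21.1382, 33.9335) (11.4715, 36.2628) (0.5994, 29.6354)]  |A|=261.3194
10. ⊥bis P7·P9 via (12.51,25.71): [(1.4808, 28.9563) (21.6574, 23.0176) (21.1382, 33.9335) (11.4715, 36.2628) (0.5994, 29.6354)]  |A|=162.1446
11. canonical 5-gon: [(1.4808, 28.9563) (21.6574, 23.0176) (21.1382, 33.9335) (11.4715, 36.2628) (0.5994, 29.6354)]
12. shoelace: 162.1446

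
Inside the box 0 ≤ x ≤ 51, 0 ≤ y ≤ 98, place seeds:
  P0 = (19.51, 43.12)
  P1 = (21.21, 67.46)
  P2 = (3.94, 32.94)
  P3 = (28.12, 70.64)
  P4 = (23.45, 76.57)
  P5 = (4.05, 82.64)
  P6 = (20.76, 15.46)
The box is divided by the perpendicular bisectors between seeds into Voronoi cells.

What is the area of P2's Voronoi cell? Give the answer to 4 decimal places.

1. box [0,51]×[0,98]: [(0, 0) (51, 0) (51, 98) (0, 98)]
2. ⊥bis P2·P0 via (11.725,38.03): [(0, 55.963) (0, 0) (36.5898, 0)]  |A|=1023.8389
3. ⊥bis P2·P1 via (12.575,50.2): [(0, 55.963) (0, 0) (36.5898, 0)]  |A|=1023.8389
4. ⊥bis P2·P3 via (16.03,51.79): [(0, 55.963) (0, 0) (36.5898, 0)]  |A|=1023.8389
5. ⊥bis P2·P4 via (13.695,54.755): [(0, 55.963) (0, 0) (36.5898, 0)]  |A|=1023.8389
6. ⊥bis P2·P5 via (3.995,57.79): [(0, 55.963) (0, 0) (36.5898, 0)]  |A|=1023.8389
7. ⊥bis P2·P6 via (12.35,24.2): [(17.5168, 29.1717) (0, 55.963) (0, 12.3163)]  |A|=382.2746
8. canonical 3-gon: [(17.5168, 29.1717) (0, 55.963) (0, 12.3163)]
9. shoelace: 382.2746

Area of P2's cell: 382.2746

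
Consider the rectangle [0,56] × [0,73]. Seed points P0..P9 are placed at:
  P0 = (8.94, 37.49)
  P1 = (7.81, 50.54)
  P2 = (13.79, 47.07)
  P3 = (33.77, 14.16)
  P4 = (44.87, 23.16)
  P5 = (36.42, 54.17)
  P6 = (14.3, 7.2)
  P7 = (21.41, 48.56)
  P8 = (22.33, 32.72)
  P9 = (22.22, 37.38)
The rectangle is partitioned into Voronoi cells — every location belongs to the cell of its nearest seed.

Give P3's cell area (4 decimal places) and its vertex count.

Area of P3's cell: 491.5521 (4 vertices)

1. box [0,56]×[0,73]: [(0, 0) (56, 0) (56, 73) (0, 73)]
2. ⊥bis P3·P0 via (21.355,25.825): [(0, 3.097) (0, 0) (56, 0) (56, 62.6975)]  |A|=1842.2454
3. ⊥bis P3·P1 via (20.79,32.35): [(41.1094, 46.8495) (0, 3.097) (0, 0) (56, 0) (56, 57.4751)]  |A|=1803.3631
4. ⊥bis P3·P2 via (23.78,30.615): [(28.6119, 33.5485) (0, 3.097) (0, 0) (56, 0) (56, 50.1761)]  |A|=1670.7769
5. ⊥bis P3·P4 via (39.32,18.66): [(27.8799, 32.7694) (0, 3.097) (0, 0) (54.4497, 0)]  |A|=935.3153
6. ⊥bis P3·P5 via (35.095,34.165): [(27.8799, 32.7694) (0, 3.097) (0, 0) (54.4497, 0)]  |A|=935.3153
7. ⊥bis P3·P6 via (24.035,10.68): [(27.8799, 32.7694) (19.3745, 23.7172) (27.8528, 0) (54.4497, 0)]  |A|=575.0184
8. ⊥bis P3·P7 via (27.59,31.36): [(28.6995, 31.7586) (26.0285, 30.7989) (19.3745, 23.7172) (27.8528, 0) (54.4497, 0)]  |A|=573.2752
9. ⊥bis P3·P8 via (28.05,23.44): [(32.9803, 26.4789) (21.0222, 19.1082) (27.8528, 0) (54.4497, 0)]  |A|=491.5521
10. ⊥bis P3·P9 via (27.995,25.77): [(32.9803, 26.4789) (21.0222, 19.1082) (27.8528, 0) (54.4497, 0)]  |A|=491.5521
11. canonical 4-gon: [(32.9803, 26.4789) (21.0222, 19.1082) (27.8528, 0) (54.4497, 0)]
12. shoelace: 491.5521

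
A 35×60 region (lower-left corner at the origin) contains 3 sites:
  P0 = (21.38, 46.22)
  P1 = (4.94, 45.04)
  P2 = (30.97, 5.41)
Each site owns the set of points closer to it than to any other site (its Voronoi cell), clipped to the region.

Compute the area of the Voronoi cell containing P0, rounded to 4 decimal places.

1. box [0,35]×[0,60]: [(0, 0) (35, 0) (35, 60) (0, 60)]
2. ⊥bis P0·P1 via (13.16,45.63): [(16.4351, 0) (35, 0) (35, 60) (12.1286, 60)]  |A|=1243.0883
3. ⊥bis P0·P2 via (26.175,25.815): [(14.7745, 23.136) (35, 27.8888) (35, 60) (12.1286, 60)]  |A|=746.2982
4. canonical 4-gon: [(14.7745, 23.136) (35, 27.8888) (35, 60) (12.1286, 60)]
5. shoelace: 746.2982

Area of P0's cell: 746.2982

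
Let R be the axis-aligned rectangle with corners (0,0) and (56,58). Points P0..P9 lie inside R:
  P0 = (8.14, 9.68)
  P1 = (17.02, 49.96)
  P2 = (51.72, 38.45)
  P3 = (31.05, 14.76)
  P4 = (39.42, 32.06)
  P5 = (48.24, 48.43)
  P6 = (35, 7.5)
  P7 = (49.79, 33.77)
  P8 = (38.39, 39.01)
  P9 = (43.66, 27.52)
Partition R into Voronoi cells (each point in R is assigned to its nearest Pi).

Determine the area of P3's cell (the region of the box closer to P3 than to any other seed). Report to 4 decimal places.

1. box [0,56]×[0,58]: [(0, 0) (56, 0) (56, 58) (0, 58)]
2. ⊥bis P3·P0 via (19.595,12.22): [(22.3046, 0) (56, 0) (56, 58) (9.4439, 58)]  |A|=2327.2935
3. ⊥bis P3·P1 via (24.035,32.36): [(15.8524, 29.0986) (22.3046, 0) (56, 0) (56, 45.1006)]  |A|=1395.5843
4. ⊥bis P3·P2 via (41.385,26.605): [(31.417, 35.3023) (15.8524, 29.0986) (22.3046, 0) (56, 0) (56, 13.8531)]  |A|=1011.5055
5. ⊥bis P3·P4 via (35.235,23.41): [(20.0331, 30.7649) (15.8524, 29.0986) (22.3046, 0) (56, 0) (56, 13.3636)]  |A|=824.8429
6. ⊥bis P3·P5 via (39.645,31.595): [(20.0331, 30.7649) (15.8524, 29.0986) (22.3046, 0) (56, 0) (56, 13.3636)]  |A|=824.8429
7. ⊥bis P3·P6 via (33.025,11.13): [(46.012, 18.1959) (20.0331, 30.7649) (15.8524, 29.0986) (21.2565, 4.727)]  |A|=385.9773
8. ⊥bis P3·P7 via (40.42,24.265): [(46.012, 18.1959) (20.0331, 30.7649) (15.8524, 29.0986) (21.2565, 4.727)]  |A|=385.9773
9. ⊥bis P3·P8 via (34.72,26.885): [(46.012, 18.1959) (20.0331, 30.7649) (15.8524, 29.0986) (21.2565, 4.727)]  |A|=385.9773
10. ⊥bis P3·P9 via (37.355,21.14): [(42.3501, 16.2036) (34.8882, 23.5778) (20.0331, 30.7649) (15.8524, 29.0986) (21.2565, 4.727)]  |A|=365.0424
11. canonical 5-gon: [(42.3501, 16.2036) (34.8882, 23.5778) (20.0331, 30.7649) (15.8524, 29.0986) (21.2565, 4.727)]
12. shoelace: 365.0424

Area of P3's cell: 365.0424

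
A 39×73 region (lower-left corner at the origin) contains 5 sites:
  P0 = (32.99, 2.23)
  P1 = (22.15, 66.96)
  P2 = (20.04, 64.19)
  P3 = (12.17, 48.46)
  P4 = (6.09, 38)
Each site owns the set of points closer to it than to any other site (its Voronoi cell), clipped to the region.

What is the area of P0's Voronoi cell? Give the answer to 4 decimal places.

1. box [0,39]×[0,73]: [(0, 0) (39, 0) (39, 73) (0, 73)]
2. ⊥bis P0·P1 via (27.57,34.595): [(0, 29.978) (0, 0) (39, 0) (39, 36.5091)]  |A|=1296.4988
3. ⊥bis P0·P2 via (26.515,33.21): [(0, 27.6682) (0, 0) (39, 0) (39, 35.8194)]  |A|=1238.0091
4. ⊥bis P0·P3 via (22.58,25.345): [(0, 15.1759) (0, 0) (39, 0) (39, 32.7399)]  |A|=934.3581
5. ⊥bis P0·P4 via (19.54,20.115): [(32.3385, 29.7398) (0, 5.4204) (0, 0) (39, 0) (39, 32.7399)]  |A|=776.6184
6. canonical 5-gon: [(32.3385, 29.7398) (0, 5.4204) (0, 0) (39, 0) (39, 32.7399)]
7. shoelace: 776.6184

Area of P0's cell: 776.6184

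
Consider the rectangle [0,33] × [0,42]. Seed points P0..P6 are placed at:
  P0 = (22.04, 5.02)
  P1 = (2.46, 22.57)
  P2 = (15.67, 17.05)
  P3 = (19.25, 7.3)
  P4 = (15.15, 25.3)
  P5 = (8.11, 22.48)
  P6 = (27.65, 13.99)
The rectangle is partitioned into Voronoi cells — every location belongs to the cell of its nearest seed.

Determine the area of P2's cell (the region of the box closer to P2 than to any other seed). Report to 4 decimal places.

1. box [0,33]×[0,42]: [(0, 0) (33, 0) (33, 42) (0, 42)]
2. ⊥bis P2·P0 via (18.855,11.035): [(0, 1.0511) (33, 18.5249) (33, 42) (0, 42)]  |A|=1062.9958
3. ⊥bis P2·P1 via (9.065,19.81): [(1.5747, 1.8849) (33, 18.5249) (33, 42) (18.3374, 42)]  |A|=662.9503
4. ⊥bis P2·P3 via (17.46,12.175): [(3.7749, 7.1501) (29.0331, 16.4244) (33, 18.5249) (33, 42) (18.3374, 42)]  |A|=606.6583
5. ⊥bis P2·P4 via (15.41,21.175): [(9.4792, 20.8012) (3.7749, 7.1501) (29.0331, 16.4244) (33, 18.5249) (33, 22.2837)]  |A|=219.3719
6. ⊥bis P2·P5 via (11.89,19.765): [(12.7838, 21.0095) (5.0902, 10.2979) (3.7749, 7.1501) (29.0331, 16.4244) (33, 18.5249) (33, 22.2837)]  |A|=202.4741
7. ⊥bis P2·P6 via (21.66,15.52): [(23.2303, 21.6679) (12.7838, 21.0095) (5.0902, 10.2979) (3.7749, 7.1501) (21.1518, 13.5306)]  |A|=138.5596
8. canonical 5-gon: [(23.2303, 21.6679) (12.7838, 21.0095) (5.0902, 10.2979) (3.7749, 7.1501) (21.1518, 13.5306)]
9. shoelace: 138.5596

Area of P2's cell: 138.5596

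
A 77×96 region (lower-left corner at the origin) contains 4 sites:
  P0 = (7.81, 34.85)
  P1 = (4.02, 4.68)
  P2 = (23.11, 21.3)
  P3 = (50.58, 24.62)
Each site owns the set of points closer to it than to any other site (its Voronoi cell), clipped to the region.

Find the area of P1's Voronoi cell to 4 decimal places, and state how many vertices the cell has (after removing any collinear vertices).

Area of P1's cell: 323.5662 (4 vertices)

1. box [0,77]×[0,96]: [(0, 0) (77, 0) (77, 96) (0, 96)]
2. ⊥bis P1·P0 via (5.915,19.765): [(0, 20.5081) (0, 0) (77, 0) (77, 10.8352)]  |A|=1206.7151
3. ⊥bis P1·P2 via (13.565,12.99): [(7.8817, 19.5179) (0, 20.5081) (0, 0) (24.8743, 0)]  |A|=323.5662
4. ⊥bis P1·P3 via (27.3,14.65): [(7.8817, 19.5179) (0, 20.5081) (0, 0) (24.8743, 0)]  |A|=323.5662
5. canonical 4-gon: [(7.8817, 19.5179) (0, 20.5081) (0, 0) (24.8743, 0)]
6. shoelace: 323.5662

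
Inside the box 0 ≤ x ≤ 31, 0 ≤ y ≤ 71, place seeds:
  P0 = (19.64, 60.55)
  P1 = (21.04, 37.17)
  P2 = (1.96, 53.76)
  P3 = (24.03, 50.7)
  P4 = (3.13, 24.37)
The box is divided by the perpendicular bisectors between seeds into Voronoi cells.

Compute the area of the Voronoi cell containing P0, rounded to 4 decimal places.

1. box [0,31]×[0,71]: [(0, 0) (31, 0) (31, 71) (0, 71)]
2. ⊥bis P0·P1 via (20.34,48.86): [(0, 47.642) (31, 49.4983) (31, 71) (0, 71)]  |A|=695.3244
3. ⊥bis P0·P2 via (10.8,57.155): [(14.1285, 48.4881) (31, 49.4983) (31, 71) (5.4828, 71)]  |A|=468.6029
4. ⊥bis P0·P3 via (21.835,55.625): [(12.9145, 51.6493) (31, 59.7097) (31, 71) (5.4828, 71)]  |A|=348.9835
5. ⊥bis P0·P4 via (11.385,42.46): [(12.9145, 51.6493) (31, 59.7097) (31, 71) (5.4828, 71)]  |A|=348.9835
6. canonical 4-gon: [(12.9145, 51.6493) (31, 59.7097) (31, 71) (5.4828, 71)]
7. shoelace: 348.9835

Area of P0's cell: 348.9835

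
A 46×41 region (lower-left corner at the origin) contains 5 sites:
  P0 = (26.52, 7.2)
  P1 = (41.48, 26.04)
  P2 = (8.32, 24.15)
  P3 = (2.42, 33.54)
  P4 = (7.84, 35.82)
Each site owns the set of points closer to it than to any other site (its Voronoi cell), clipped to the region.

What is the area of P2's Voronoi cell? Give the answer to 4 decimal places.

1. box [0,46]×[0,41]: [(0, 0) (46, 0) (46, 41) (0, 41)]
2. ⊥bis P2·P0 via (17.42,15.675): [(0, 0) (2.8216, 0) (41.0056, 41) (0, 41)]  |A|=898.4581
3. ⊥bis P2·P1 via (24.9,25.095): [(0, 0) (2.8216, 0) (24.9746, 23.7867) (23.9935, 41) (0, 41)]  |A|=752.0402
4. ⊥bis P2·P3 via (5.37,28.845): [(0, 25.4709) (0, 0) (2.8216, 0) (24.9746, 23.7867) (24.0184, 40.5623)]  |A|=560.2971
5. ⊥bis P2·P4 via (8.08,29.985): [(7.1216, 29.9456) (0, 25.4709) (0, 0) (2.8216, 0) (24.9746, 23.7867) (24.5826, 30.6638)]  |A|=473.6751
6. canonical 6-gon: [(7.1216, 29.9456) (0, 25.4709) (0, 0) (2.8216, 0) (24.9746, 23.7867) (24.5826, 30.6638)]
7. shoelace: 473.6751

Area of P2's cell: 473.6751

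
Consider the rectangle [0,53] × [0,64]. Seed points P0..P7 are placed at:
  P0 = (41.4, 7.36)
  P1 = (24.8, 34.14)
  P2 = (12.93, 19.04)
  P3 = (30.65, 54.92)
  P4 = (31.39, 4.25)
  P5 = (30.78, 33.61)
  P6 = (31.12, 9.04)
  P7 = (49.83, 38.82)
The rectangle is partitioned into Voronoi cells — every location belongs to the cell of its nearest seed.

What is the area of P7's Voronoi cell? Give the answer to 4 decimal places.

1. box [0,53]×[0,64]: [(0, 0) (53, 0) (53, 64) (0, 64)]
2. ⊥bis P7·P0 via (45.615,23.09): [(0, 35.313) (53, 21.1111) (53, 64) (0, 64)]  |A|=1896.7618
3. ⊥bis P7·P1 via (37.315,36.48): [(39.5129, 24.7251) (53, 21.1111) (53, 64) (32.1694, 64)]  |A|=698.2829
4. ⊥bis P7·P2 via (31.38,28.93): [(39.5129, 24.7251) (53, 21.1111) (53, 64) (32.1694, 64)]  |A|=698.2829
5. ⊥bis P7·P3 via (40.24,46.87): [(36.2591, 42.1275) (39.5129, 24.7251) (53, 21.1111) (53, 62.071)]  |A|=454.3281
6. ⊥bis P7·P4 via (40.61,21.535): [(36.2591, 42.1275) (39.5129, 24.7251) (53, 21.1111) (53, 62.071)]  |A|=454.3281
7. ⊥bis P7·P5 via (40.305,36.215): [(38.0911, 44.31) (43.7585, 23.5875) (53, 21.1111) (53, 62.071)]  |A|=394.0701
8. ⊥bis P7·P6 via (40.475,23.93): [(38.0911, 44.31) (43.7585, 23.5875) (53, 21.1111) (53, 62.071)]  |A|=394.0701
9. canonical 4-gon: [(38.0911, 44.31) (43.7585, 23.5875) (53, 21.1111) (53, 62.071)]
10. shoelace: 394.0701

Area of P7's cell: 394.0701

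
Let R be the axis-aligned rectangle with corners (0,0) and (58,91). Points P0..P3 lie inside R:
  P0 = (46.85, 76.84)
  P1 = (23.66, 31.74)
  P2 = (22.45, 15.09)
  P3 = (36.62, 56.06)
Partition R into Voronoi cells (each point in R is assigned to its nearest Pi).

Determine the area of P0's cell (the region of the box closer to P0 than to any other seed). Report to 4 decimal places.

Area of P0's cell: 1060.2722

1. box [0,58]×[0,91]: [(0, 0) (58, 0) (58, 91) (0, 91)]
2. ⊥bis P0·P1 via (35.255,54.29): [(0, 72.4178) (58, 42.5947) (58, 91) (0, 91)]  |A|=1942.6368
3. ⊥bis P0·P2 via (34.65,45.965): [(0, 72.4178) (58, 42.5947) (58, 91) (0, 91)]  |A|=1942.6368
4. ⊥bis P0·P3 via (41.735,66.45): [(0, 86.9962) (58, 58.4427) (58, 91) (0, 91)]  |A|=1060.2722
5. canonical 4-gon: [(0, 86.9962) (58, 58.4427) (58, 91) (0, 91)]
6. shoelace: 1060.2722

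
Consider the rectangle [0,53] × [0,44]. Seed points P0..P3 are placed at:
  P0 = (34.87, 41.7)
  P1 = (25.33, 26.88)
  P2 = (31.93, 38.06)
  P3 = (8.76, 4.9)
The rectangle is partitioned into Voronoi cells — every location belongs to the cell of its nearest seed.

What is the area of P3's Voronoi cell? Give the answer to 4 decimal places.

1. box [0,53]×[0,44]: [(0, 0) (53, 0) (53, 44) (0, 44)]
2. ⊥bis P3·P0 via (21.815,23.3): [(0, 38.778) (0, 0) (53, 0) (53, 1.1739)]  |A|=1058.7249
3. ⊥bis P3·P1 via (17.045,15.89): [(0, 28.7397) (0, 0) (38.123, 0)]  |A|=547.8209
4. ⊥bis P3·P2 via (20.345,21.48): [(0, 28.7397) (0, 0) (38.123, 0)]  |A|=547.8209
5. canonical 3-gon: [(0, 28.7397) (0, 0) (38.123, 0)]
6. shoelace: 547.8209

Area of P3's cell: 547.8209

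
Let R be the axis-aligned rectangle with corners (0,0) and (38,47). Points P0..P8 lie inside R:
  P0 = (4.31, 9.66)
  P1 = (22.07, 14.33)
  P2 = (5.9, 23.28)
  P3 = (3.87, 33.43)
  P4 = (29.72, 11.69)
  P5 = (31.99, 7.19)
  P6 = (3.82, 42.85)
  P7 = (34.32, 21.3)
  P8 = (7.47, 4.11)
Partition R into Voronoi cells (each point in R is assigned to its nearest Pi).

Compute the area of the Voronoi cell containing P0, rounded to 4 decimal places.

Area of P0's cell: 117.2500

1. box [0,38]×[0,47]: [(0, 0) (38, 0) (38, 47) (0, 47)]
2. ⊥bis P0·P1 via (13.19,11.995): [(0, 0) (16.3441, 0) (3.9854, 47) (0, 47)]  |A|=477.7435
3. ⊥bis P0·P2 via (5.105,16.47): [(0, 17.066) (0, 0) (16.3441, 0) (12.2321, 15.638)]  |A|=232.1704
4. ⊥bis P0·P3 via (4.09,21.545): [(0, 17.066) (0, 0) (16.3441, 0) (12.2321, 15.638)]  |A|=232.1704
5. ⊥bis P0·P4 via (17.015,10.675): [(0, 17.066) (0, 0) (16.3441, 0) (12.2321, 15.638)]  |A|=232.1704
6. ⊥bis P0·P5 via (18.15,8.425): [(0, 17.066) (0, 0) (16.3441, 0) (12.2321, 15.638)]  |A|=232.1704
7. ⊥bis P0·P6 via (4.065,26.255): [(0, 17.066) (0, 0) (16.3441, 0) (12.2321, 15.638)]  |A|=232.1704
8. ⊥bis P0·P7 via (19.315,15.48): [(0, 17.066) (0, 0) (16.3441, 0) (12.2321, 15.638)]  |A|=232.1704
9. ⊥bis P0·P8 via (5.89,6.885): [(0, 17.066) (0, 3.5314) (13.4081, 11.1656) (12.2321, 15.638)]  |A|=117.25
10. canonical 4-gon: [(0, 17.066) (0, 3.5314) (13.4081, 11.1656) (12.2321, 15.638)]
11. shoelace: 117.25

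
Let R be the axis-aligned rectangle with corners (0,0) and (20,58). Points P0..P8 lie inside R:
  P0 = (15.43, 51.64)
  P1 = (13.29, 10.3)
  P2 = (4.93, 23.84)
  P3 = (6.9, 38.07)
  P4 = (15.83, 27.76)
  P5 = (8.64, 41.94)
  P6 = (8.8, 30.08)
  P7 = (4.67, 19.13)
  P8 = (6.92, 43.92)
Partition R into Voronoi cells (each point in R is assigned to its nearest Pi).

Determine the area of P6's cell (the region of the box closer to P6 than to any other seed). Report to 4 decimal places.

1. box [0,20]×[0,58]: [(0, 0) (20, 0) (20, 58) (0, 58)]
2. ⊥bis P6·P0 via (12.115,40.86): [(0, 44.5855) (0, 0) (20, 0) (20, 38.4353)]  |A|=830.2078
3. ⊥bis P6·P1 via (11.045,20.19): [(0, 44.5855) (0, 17.6828) (20, 22.2228) (20, 38.4353)]  |A|=431.1521
4. ⊥bis P6·P2 via (6.865,26.96): [(0, 44.5855) (0, 31.2176) (15.9761, 21.3094) (20, 22.2228) (20, 38.4353)]  |A|=323.0352
5. ⊥bis P6·P3 via (7.85,34.075): [(0, 32.2083) (0, 31.2176) (15.9761, 21.3094) (20, 22.2228) (20, 36.9642)]  |A|=184.5527
6. ⊥bis P6·P4 via (12.315,28.92): [(14.5413, 35.6662) (0, 32.2083) (0, 31.2176) (10.8521, 24.4872)]  |A|=80.2755
7. ⊥bis P6·P5 via (8.72,36.01): [(14.5413, 35.6662) (0, 32.2083) (0, 31.2176) (10.8521, 24.4872)]  |A|=80.2755
8. ⊥bis P6·P7 via (6.735,24.605): [(14.5413, 35.6662) (0, 32.2083) (0, 31.2176) (10.8521, 24.4872)]  |A|=80.2755
9. ⊥bis P6·P8 via (7.86,37): [(14.5413, 35.6662) (0, 32.2083) (0, 31.2176) (10.8521, 24.4872)]  |A|=80.2755
10. canonical 4-gon: [(14.5413, 35.6662) (0, 32.2083) (0, 31.2176) (10.8521, 24.4872)]
11. shoelace: 80.2755

Area of P6's cell: 80.2755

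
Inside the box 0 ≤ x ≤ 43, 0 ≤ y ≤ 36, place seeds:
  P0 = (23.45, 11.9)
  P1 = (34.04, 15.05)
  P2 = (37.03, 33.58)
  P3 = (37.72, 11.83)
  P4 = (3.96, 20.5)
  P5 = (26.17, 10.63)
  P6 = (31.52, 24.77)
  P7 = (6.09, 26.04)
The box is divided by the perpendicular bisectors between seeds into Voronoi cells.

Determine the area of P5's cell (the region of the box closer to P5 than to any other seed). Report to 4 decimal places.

Area of P5's cell: 134.1268

1. box [0,43]×[0,36]: [(0, 0) (43, 0) (43, 36) (0, 36)]
2. ⊥bis P5·P0 via (24.81,11.265): [(19.5502, 0) (43, 0) (43, 36) (36.3591, 36)]  |A|=541.6326
3. ⊥bis P5·P1 via (30.105,12.84): [(27.6153, 17.2731) (19.5502, 0) (37.3163, 0)]  |A|=153.4373
4. ⊥bis P5·P2 via (31.6,22.105): [(27.6153, 17.2731) (19.5502, 0) (37.3163, 0)]  |A|=153.4373
5. ⊥bis P5·P3 via (31.945,11.23): [(32.1574, 9.1856) (27.6153, 17.2731) (19.5502, 0) (33.1118, 0)]  |A|=134.1268
6. ⊥bis P5·P4 via (15.065,15.565): [(32.1574, 9.1856) (27.6153, 17.2731) (19.5502, 0) (33.1118, 0)]  |A|=134.1268
7. ⊥bis P5·P6 via (28.845,17.7): [(32.1574, 9.1856) (27.6153, 17.2731) (19.5502, 0) (33.1118, 0)]  |A|=134.1268
8. ⊥bis P5·P7 via (16.13,18.335): [(32.1574, 9.1856) (27.6153, 17.2731) (19.5502, 0) (33.1118, 0)]  |A|=134.1268
9. canonical 4-gon: [(32.1574, 9.1856) (27.6153, 17.2731) (19.5502, 0) (33.1118, 0)]
10. shoelace: 134.1268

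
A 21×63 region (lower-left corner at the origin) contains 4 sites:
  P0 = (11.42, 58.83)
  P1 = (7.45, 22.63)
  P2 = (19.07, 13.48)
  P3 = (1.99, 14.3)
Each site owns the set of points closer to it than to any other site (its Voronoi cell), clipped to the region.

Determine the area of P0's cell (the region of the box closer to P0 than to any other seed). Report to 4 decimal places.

Area of P0's cell: 470.1227

1. box [0,21]×[0,63]: [(0, 0) (21, 0) (21, 63) (0, 63)]
2. ⊥bis P0·P1 via (9.435,40.73): [(0, 41.7647) (21, 39.4617) (21, 63) (0, 63)]  |A|=470.1227
3. ⊥bis P0·P2 via (15.245,36.155): [(0, 41.7647) (21, 39.4617) (21, 63) (0, 63)]  |A|=470.1227
4. ⊥bis P0·P3 via (6.705,36.565): [(0, 41.7647) (21, 39.4617) (21, 63) (0, 63)]  |A|=470.1227
5. canonical 4-gon: [(0, 41.7647) (21, 39.4617) (21, 63) (0, 63)]
6. shoelace: 470.1227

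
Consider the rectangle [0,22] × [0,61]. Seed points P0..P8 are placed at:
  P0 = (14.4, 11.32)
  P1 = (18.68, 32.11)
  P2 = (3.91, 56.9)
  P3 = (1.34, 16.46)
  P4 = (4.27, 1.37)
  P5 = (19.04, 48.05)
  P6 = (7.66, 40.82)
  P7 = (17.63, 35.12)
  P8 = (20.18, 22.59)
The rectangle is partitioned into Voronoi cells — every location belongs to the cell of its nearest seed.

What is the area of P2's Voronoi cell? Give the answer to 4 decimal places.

Area of P2's cell: 158.9158

1. box [0,22]×[0,61]: [(0, 0) (22, 0) (22, 61) (0, 61)]
2. ⊥bis P2·P0 via (9.155,34.11): [(0, 32.003) (22, 37.0662) (22, 61) (0, 61)]  |A|=582.2384
3. ⊥bis P2·P1 via (11.295,44.505): [(0, 37.7754) (22, 50.8831) (22, 61) (0, 61)]  |A|=366.7568
4. ⊥bis P2·P3 via (2.625,36.68): [(0, 37.7754) (22, 50.8831) (22, 61) (0, 61)]  |A|=366.7568
5. ⊥bis P2·P4 via (4.09,29.135): [(0, 37.7754) (22, 50.8831) (22, 61) (0, 61)]  |A|=366.7568
6. ⊥bis P2·P5 via (11.475,52.475): [(0, 37.7754) (4.4156, 40.4062) (16.4615, 61) (0, 61)]  |A|=220.7779
7. ⊥bis P2·P6 via (5.785,48.86): [(0, 47.5109) (9.9253, 49.8255) (16.4615, 61) (0, 61)]  |A|=158.9158
8. ⊥bis P2·P7 via (10.77,46.01): [(0, 47.5109) (9.9253, 49.8255) (16.4615, 61) (0, 61)]  |A|=158.9158
9. ⊥bis P2·P8 via (12.045,39.745): [(0, 47.5109) (9.9253, 49.8255) (16.4615, 61) (0, 61)]  |A|=158.9158
10. canonical 4-gon: [(0, 47.5109) (9.9253, 49.8255) (16.4615, 61) (0, 61)]
11. shoelace: 158.9158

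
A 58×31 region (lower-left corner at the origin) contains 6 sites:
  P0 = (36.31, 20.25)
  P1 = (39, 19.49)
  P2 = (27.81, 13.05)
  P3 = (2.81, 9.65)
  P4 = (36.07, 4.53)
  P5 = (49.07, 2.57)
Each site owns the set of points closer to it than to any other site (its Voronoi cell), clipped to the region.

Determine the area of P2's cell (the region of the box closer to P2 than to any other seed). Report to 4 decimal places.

Area of P2's cell: 422.5655

1. box [0,58]×[0,31]: [(0, 0) (58, 0) (58, 31) (0, 31)]
2. ⊥bis P2·P0 via (32.06,16.65): [(0, 0) (46.1635, 0) (19.9047, 31) (0, 31)]  |A|=1024.0576
3. ⊥bis P2·P1 via (33.405,16.27): [(0, 0) (42.7686, 0) (35.5734, 12.5022) (19.9047, 31) (0, 31)]  |A|=1002.8356
4. ⊥bis P2·P3 via (15.31,11.35): [(16.8536, 0) (42.7686, 0) (35.5734, 12.5022) (19.9047, 31) (12.6376, 31)]  |A|=545.722
5. ⊥bis P2·P4 via (31.94,8.79): [(16.8536, 0) (22.8733, 0) (35.6435, 12.3805) (35.5734, 12.5022) (19.9047, 31) (12.6376, 31)]  |A|=422.5655
6. ⊥bis P2·P5 via (38.44,7.81): [(16.8536, 0) (22.8733, 0) (35.6435, 12.3805) (35.5734, 12.5022) (19.9047, 31) (12.6376, 31)]  |A|=422.5655
7. canonical 6-gon: [(16.8536, 0) (22.8733, 0) (35.6435, 12.3805) (35.5734, 12.5022) (19.9047, 31) (12.6376, 31)]
8. shoelace: 422.5655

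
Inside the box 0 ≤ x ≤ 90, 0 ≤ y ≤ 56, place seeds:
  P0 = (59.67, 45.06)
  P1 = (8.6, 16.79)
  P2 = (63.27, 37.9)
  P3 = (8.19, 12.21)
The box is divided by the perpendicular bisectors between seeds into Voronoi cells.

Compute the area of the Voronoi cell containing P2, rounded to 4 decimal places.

1. box [0,90]×[0,56]: [(0, 0) (90, 0) (90, 56) (0, 56)]
2. ⊥bis P2·P0 via (61.47,41.48): [(0, 10.5733) (0, 0) (90, 0) (90, 55.8247)]  |A|=2987.9095
3. ⊥bis P2·P1 via (35.935,27.345): [(35.5159, 28.4304) (46.4939, 0) (90, 0) (90, 55.8247)]  |A|=2139.2291
4. ⊥bis P2·P3 via (35.73,25.055): [(35.5159, 28.4304) (42.0585, 11.4865) (47.416, 0) (90, 0) (90, 55.8247)]  |A|=2133.9333
5. canonical 5-gon: [(35.5159, 28.4304) (42.0585, 11.4865) (47.416, 0) (90, 0) (90, 55.8247)]
6. shoelace: 2133.9333

Area of P2's cell: 2133.9333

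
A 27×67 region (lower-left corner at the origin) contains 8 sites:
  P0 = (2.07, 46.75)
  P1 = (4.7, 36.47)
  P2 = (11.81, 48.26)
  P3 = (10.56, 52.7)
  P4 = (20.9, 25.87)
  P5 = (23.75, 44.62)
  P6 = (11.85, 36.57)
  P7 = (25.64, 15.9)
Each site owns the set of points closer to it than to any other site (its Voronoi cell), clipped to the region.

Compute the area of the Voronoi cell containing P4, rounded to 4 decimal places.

Area of P4's cell: 298.3549

1. box [0,27]×[0,67]: [(0, 0) (27, 0) (27, 67) (0, 67)]
2. ⊥bis P4·P0 via (11.485,36.31): [(0, 25.9526) (0, 0) (27, 0) (27, 50.3017)]  |A|=1029.4335
3. ⊥bis P4·P1 via (12.8,31.17): [(22.8975, 46.602) (0, 11.6077) (0, 0) (27, 0) (27, 50.3017)]  |A|=865.2029
4. ⊥bis P4·P2 via (16.355,37.065): [(16.7665, 37.2321) (0, 11.6077) (0, 0) (27, 0) (27, 41.3867)]  |A|=811.7084
5. ⊥bis P4·P3 via (15.73,39.285): [(16.7665, 37.2321) (0, 11.6077) (0, 0) (27, 0) (27, 41.3867)]  |A|=811.7084
6. ⊥bis P4·P5 via (22.325,35.245): [(16.0868, 36.1932) (0, 11.6077) (0, 0) (27, 0) (27, 34.5344)]  |A|=770.4145
7. ⊥bis P4·P6 via (16.375,31.22): [(21.3153, 35.3985) (8.443, 24.5111) (0, 11.6077) (0, 0) (27, 0) (27, 34.5344)]  |A|=736.8372
8. ⊥bis P4·P7 via (23.27,20.885): [(21.3153, 35.3985) (8.443, 24.5111) (0, 11.6077) (0, 9.8218) (27, 22.6583) (27, 34.5344)]  |A|=298.3549
9. canonical 6-gon: [(21.3153, 35.3985) (8.443, 24.5111) (0, 11.6077) (0, 9.8218) (27, 22.6583) (27, 34.5344)]
10. shoelace: 298.3549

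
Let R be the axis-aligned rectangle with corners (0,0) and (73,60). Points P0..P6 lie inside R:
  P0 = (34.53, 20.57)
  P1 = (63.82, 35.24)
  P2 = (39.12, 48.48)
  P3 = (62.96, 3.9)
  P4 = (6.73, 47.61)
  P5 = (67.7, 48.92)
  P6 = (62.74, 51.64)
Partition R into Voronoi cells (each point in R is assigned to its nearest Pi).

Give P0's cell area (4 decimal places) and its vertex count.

Area of P0's cell: 1450.0931 (6 vertices)

1. box [0,73]×[0,60]: [(0, 0) (73, 0) (73, 60) (0, 60)]
2. ⊥bis P0·P1 via (49.175,27.905): [(0, 0) (63.1513, 0) (33.1001, 60) (0, 60)]  |A|=2887.5427
3. ⊥bis P0·P2 via (36.825,34.525): [(0, 40.5811) (0, 0) (63.1513, 0) (46.6703, 32.9059)]  |A|=1985.9914
4. ⊥bis P0·P3 via (48.745,12.235): [(0, 40.5811) (0, 0) (41.571, 0) (53.2097, 19.8494) (46.6703, 32.9059)]  |A|=1771.8134
5. ⊥bis P0·P4 via (20.63,34.09): [(23.2281, 36.7611) (0, 12.8802) (0, 0) (41.571, 0) (53.2097, 19.8494) (46.6703, 32.9059)]  |A|=1450.0931
6. ⊥bis P0·P5 via (51.115,34.745): [(23.2281, 36.7611) (0, 12.8802) (0, 0) (41.571, 0) (53.2097, 19.8494) (46.6703, 32.9059)]  |A|=1450.0931
7. ⊥bis P0·P6 via (48.635,36.105): [(23.2281, 36.7611) (0, 12.8802) (0, 0) (41.571, 0) (53.2097, 19.8494) (46.6703, 32.9059)]  |A|=1450.0931
8. canonical 6-gon: [(23.2281, 36.7611) (0, 12.8802) (0, 0) (41.571, 0) (53.2097, 19.8494) (46.6703, 32.9059)]
9. shoelace: 1450.0931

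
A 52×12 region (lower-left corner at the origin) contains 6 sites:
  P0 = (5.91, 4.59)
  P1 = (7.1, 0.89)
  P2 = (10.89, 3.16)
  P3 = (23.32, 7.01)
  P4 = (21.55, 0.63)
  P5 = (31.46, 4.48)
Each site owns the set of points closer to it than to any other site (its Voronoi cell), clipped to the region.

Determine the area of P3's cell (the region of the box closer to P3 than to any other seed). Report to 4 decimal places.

Area of P3's cell: 95.5164

1. box [0,52]×[0,12]: [(0, 0) (52, 0) (52, 12) (0, 12)]
2. ⊥bis P3·P0 via (14.615,5.8): [(15.4212, 0) (52, 0) (52, 12) (13.7532, 12)]  |A|=448.9536
3. ⊥bis P3·P1 via (15.21,3.95): [(14.6751, 5.3677) (16.7004, 0) (52, 0) (52, 12) (13.7532, 12)]  |A|=445.5205
4. ⊥bis P3·P2 via (17.105,5.085): [(18.68, 0) (52, 0) (52, 12) (14.9632, 12)]  |A|=422.1409
5. ⊥bis P3·P4 via (22.435,3.82): [(17.0326, 5.3188) (36.2043, 0) (52, 0) (52, 12) (14.9632, 12)]  |A|=375.537
6. ⊥bis P3·P5 via (27.39,5.745): [(17.0326, 5.3188) (26.4458, 2.7073) (29.3341, 12) (14.9632, 12)]  |A|=95.5164
7. canonical 4-gon: [(17.0326, 5.3188) (26.4458, 2.7073) (29.3341, 12) (14.9632, 12)]
8. shoelace: 95.5164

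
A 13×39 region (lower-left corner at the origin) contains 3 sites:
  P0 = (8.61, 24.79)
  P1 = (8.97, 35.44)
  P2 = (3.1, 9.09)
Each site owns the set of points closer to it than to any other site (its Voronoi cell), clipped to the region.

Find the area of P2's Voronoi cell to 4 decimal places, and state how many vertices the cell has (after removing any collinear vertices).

Area of P2's cell: 217.2772 (4 vertices)

1. box [0,13]×[0,39]: [(0, 0) (13, 0) (13, 39) (0, 39)]
2. ⊥bis P2·P0 via (5.855,16.94): [(0, 18.9948) (0, 0) (13, 0) (13, 14.4324)]  |A|=217.2772
3. ⊥bis P2·P1 via (6.035,22.265): [(0, 18.9948) (0, 0) (13, 0) (13, 14.4324)]  |A|=217.2772
4. canonical 4-gon: [(0, 18.9948) (0, 0) (13, 0) (13, 14.4324)]
5. shoelace: 217.2772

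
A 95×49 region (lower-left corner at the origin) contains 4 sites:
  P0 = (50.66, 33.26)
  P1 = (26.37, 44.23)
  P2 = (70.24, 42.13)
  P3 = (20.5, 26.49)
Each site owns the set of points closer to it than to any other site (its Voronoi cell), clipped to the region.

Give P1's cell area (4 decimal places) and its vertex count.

1. box [0,95]×[0,49]: [(0, 0) (95, 0) (95, 49) (0, 49)]
2. ⊥bis P1·P0 via (38.515,38.745): [(0, 0) (21.0167, 0) (43.1464, 49) (0, 49)]  |A|=1571.9977
3. ⊥bis P1·P2 via (48.305,43.18): [(0, 0) (21.0167, 0) (43.1464, 49) (0, 49)]  |A|=1571.9977
4. ⊥bis P1·P3 via (23.435,35.36): [(0, 43.1144) (35.2244, 31.459) (43.1464, 49) (0, 49)]  |A|=482.0742
5. canonical 4-gon: [(0, 43.1144) (35.2244, 31.459) (43.1464, 49) (0, 49)]
6. shoelace: 482.0742

Area of P1's cell: 482.0742 (4 vertices)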